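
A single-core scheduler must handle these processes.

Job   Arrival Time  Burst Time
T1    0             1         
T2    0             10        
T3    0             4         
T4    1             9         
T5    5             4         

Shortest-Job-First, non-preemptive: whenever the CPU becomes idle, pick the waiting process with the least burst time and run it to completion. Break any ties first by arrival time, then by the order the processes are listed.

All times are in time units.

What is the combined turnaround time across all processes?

Timeline: | T1 0-1 | T3 1-5 | T5 5-9 | T4 9-18 | T2 18-28 |
Completion: T1=1  T2=28  T3=5  T4=18  T5=9
Turnaround (C−A): T1=1  T2=28  T3=5  T4=17  T5=4
Turnaround = completion − arrival: T1=1, T2=28, T3=5, T4=17, T5=4
Total turnaround = 1 + 28 + 5 + 17 + 4 = 55

55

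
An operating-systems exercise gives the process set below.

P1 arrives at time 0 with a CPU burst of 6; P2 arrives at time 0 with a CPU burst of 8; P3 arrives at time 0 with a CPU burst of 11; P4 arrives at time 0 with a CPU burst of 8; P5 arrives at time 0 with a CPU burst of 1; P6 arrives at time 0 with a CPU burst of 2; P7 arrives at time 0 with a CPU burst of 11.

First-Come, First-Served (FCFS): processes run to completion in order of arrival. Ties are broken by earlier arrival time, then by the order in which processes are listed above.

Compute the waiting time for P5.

33

Schedule: | P1 0-6 | P2 6-14 | P3 14-25 | P4 25-33 | P5 33-34 | P6 34-36 | P7 36-47 |
Completion: P1=6  P2=14  P3=25  P4=33  P5=34  P6=36  P7=47
Turnaround (C−A): P1=6  P2=14  P3=25  P4=33  P5=34  P6=36  P7=47
Waiting(P5) = turnaround − burst = 34 − 1 = 33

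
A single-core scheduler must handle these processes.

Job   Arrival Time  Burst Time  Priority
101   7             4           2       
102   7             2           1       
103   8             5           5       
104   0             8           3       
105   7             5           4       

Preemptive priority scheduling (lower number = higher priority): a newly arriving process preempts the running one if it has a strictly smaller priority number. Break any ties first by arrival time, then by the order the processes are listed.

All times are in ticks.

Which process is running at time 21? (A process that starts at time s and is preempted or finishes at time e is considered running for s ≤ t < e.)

103

Gantt: | 104 0-7 | 102 7-9 | 101 9-13 | 104 13-14 | 105 14-19 | 103 19-24 |
Completion: 101=13  102=9  103=24  104=14  105=19
Turnaround (C−A): 101=6  102=2  103=16  104=14  105=12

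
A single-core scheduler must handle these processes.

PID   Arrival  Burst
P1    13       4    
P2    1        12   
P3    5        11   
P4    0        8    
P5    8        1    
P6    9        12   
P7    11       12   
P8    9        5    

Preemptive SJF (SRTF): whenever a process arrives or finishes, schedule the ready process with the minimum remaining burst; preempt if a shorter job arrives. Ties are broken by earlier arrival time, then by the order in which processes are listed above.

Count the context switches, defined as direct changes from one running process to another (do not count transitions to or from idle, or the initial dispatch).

Timeline: | P4 0-8 | P5 8-9 | P8 9-14 | P1 14-18 | P3 18-29 | P2 29-41 | P6 41-53 | P7 53-65 |
Completion: P1=18  P2=41  P3=29  P4=8  P5=9  P6=53  P7=65  P8=14

7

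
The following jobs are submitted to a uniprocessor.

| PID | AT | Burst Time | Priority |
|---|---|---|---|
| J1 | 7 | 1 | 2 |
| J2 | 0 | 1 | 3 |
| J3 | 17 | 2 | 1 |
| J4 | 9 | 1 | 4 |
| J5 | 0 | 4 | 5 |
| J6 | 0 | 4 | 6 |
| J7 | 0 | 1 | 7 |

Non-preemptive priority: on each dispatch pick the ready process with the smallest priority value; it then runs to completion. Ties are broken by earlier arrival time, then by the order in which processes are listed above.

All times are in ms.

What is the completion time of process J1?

10

Gantt: | J2 0-1 | J5 1-5 | J6 5-9 | J1 9-10 | J4 10-11 | J7 11-12 | idle 12-17 | J3 17-19 |
Completion: J1=10  J2=1  J3=19  J4=11  J5=5  J6=9  J7=12
Turnaround (C−A): J1=3  J2=1  J3=2  J4=2  J5=5  J6=9  J7=12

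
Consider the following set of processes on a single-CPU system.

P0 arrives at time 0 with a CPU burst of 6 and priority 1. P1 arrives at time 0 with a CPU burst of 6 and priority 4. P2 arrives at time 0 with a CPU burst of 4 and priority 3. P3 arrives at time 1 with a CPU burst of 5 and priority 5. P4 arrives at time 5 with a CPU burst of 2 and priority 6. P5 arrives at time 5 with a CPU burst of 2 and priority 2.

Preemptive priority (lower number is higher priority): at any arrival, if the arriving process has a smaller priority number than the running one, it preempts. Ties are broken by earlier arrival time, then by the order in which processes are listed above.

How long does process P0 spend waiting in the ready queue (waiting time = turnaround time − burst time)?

Timeline: | P0 0-6 | P5 6-8 | P2 8-12 | P1 12-18 | P3 18-23 | P4 23-25 |
Completion: P0=6  P1=18  P2=12  P3=23  P4=25  P5=8
Waiting(P0) = turnaround − burst = 6 − 6 = 0

0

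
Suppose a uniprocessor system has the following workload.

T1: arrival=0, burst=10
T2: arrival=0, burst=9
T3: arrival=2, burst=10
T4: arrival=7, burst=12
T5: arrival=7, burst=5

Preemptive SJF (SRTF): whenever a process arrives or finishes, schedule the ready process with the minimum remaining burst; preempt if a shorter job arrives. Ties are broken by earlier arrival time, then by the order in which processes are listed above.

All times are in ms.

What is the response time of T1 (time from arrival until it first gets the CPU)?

14

Gantt: | T2 0-9 | T5 9-14 | T1 14-24 | T3 24-34 | T4 34-46 |
Completion: T1=24  T2=9  T3=34  T4=46  T5=14
Turnaround (C−A): T1=24  T2=9  T3=32  T4=39  T5=7
Response(T1) = first start − arrival = 14 − 0 = 14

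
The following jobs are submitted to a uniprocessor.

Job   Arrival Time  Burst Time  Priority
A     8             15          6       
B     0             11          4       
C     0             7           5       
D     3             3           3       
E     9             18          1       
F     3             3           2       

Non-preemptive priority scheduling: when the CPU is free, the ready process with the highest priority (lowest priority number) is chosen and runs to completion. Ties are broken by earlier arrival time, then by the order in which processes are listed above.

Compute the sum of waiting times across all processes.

126

Gantt: | B 0-11 | E 11-29 | F 29-32 | D 32-35 | C 35-42 | A 42-57 |
Completion: A=57  B=11  C=42  D=35  E=29  F=32
Turnaround (C−A): A=49  B=11  C=42  D=32  E=20  F=29
Waiting = turnaround − burst: A=34, B=0, C=35, D=29, E=2, F=26
Total waiting = 34 + 0 + 35 + 29 + 2 + 26 = 126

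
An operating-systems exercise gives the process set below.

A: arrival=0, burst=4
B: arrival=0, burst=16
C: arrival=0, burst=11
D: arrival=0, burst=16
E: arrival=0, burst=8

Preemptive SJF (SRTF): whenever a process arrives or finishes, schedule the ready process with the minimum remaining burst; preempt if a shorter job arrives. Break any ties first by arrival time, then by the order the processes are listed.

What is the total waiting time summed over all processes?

Schedule: | A 0-4 | E 4-12 | C 12-23 | B 23-39 | D 39-55 |
Completion: A=4  B=39  C=23  D=55  E=12
Waiting = turnaround − burst: A=0, B=23, C=12, D=39, E=4
Total waiting = 0 + 23 + 12 + 39 + 4 = 78

78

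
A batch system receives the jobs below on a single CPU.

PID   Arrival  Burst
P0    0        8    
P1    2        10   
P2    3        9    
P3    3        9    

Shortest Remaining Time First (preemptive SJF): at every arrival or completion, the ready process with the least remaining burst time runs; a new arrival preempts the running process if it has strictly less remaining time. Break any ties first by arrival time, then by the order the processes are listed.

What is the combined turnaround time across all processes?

79

Schedule: | P0 0-8 | P2 8-17 | P3 17-26 | P1 26-36 |
Completion: P0=8  P1=36  P2=17  P3=26
Turnaround (C−A): P0=8  P1=34  P2=14  P3=23
Turnaround = completion − arrival: P0=8, P1=34, P2=14, P3=23
Total turnaround = 8 + 34 + 14 + 23 = 79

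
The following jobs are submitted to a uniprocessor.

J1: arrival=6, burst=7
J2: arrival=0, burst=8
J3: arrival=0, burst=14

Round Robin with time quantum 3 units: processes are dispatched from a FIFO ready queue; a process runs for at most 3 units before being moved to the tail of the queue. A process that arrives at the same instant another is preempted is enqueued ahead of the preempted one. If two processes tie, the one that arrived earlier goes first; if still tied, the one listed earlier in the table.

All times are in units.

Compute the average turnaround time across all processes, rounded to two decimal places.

21.33

Gantt: | J2 0-3 | J3 3-6 | J2 6-9 | J1 9-12 | J3 12-15 | J2 15-17 | J1 17-20 | J3 20-23 | J1 23-24 | J3 24-29 |
Completion: J1=24  J2=17  J3=29
Turnaround (C−A): J1=18  J2=17  J3=29
Turnaround times: J1=18, J2=17, J3=29
Average turnaround = (18+17+29) / 3 = 64/3 = 21.33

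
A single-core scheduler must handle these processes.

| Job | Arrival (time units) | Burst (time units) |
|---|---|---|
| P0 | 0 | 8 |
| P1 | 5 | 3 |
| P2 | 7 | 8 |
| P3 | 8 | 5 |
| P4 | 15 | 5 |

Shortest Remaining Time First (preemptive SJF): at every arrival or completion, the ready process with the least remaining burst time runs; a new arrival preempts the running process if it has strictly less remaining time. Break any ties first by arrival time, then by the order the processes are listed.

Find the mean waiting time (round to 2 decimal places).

Schedule: | P0 0-8 | P1 8-11 | P3 11-16 | P4 16-21 | P2 21-29 |
Completion: P0=8  P1=11  P2=29  P3=16  P4=21
Turnaround (C−A): P0=8  P1=6  P2=22  P3=8  P4=6
Waiting times: P0=0, P1=3, P2=14, P3=3, P4=1
Average waiting = (0+3+14+3+1) / 5 = 21/5 = 4.20

4.20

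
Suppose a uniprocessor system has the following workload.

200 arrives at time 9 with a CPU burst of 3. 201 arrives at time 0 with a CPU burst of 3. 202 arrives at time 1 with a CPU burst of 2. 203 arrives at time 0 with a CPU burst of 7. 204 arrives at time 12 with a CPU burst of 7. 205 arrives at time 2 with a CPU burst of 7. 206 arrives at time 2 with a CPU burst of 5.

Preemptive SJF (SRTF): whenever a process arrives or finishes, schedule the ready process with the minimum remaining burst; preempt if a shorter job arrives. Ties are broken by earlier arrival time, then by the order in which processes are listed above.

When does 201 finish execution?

Gantt: | 201 0-3 | 202 3-5 | 206 5-10 | 200 10-13 | 203 13-20 | 205 20-27 | 204 27-34 |
Completion: 200=13  201=3  202=5  203=20  204=34  205=27  206=10
Turnaround (C−A): 200=4  201=3  202=4  203=20  204=22  205=25  206=8

3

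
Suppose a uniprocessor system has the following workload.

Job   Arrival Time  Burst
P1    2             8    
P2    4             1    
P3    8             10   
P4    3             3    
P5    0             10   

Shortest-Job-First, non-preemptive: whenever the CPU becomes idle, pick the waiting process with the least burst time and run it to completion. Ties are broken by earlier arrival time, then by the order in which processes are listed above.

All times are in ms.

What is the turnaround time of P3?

Timeline: | P5 0-10 | P2 10-11 | P4 11-14 | P1 14-22 | P3 22-32 |
Completion: P1=22  P2=11  P3=32  P4=14  P5=10
Turnaround(P3) = completion − arrival = 32 − 8 = 24

24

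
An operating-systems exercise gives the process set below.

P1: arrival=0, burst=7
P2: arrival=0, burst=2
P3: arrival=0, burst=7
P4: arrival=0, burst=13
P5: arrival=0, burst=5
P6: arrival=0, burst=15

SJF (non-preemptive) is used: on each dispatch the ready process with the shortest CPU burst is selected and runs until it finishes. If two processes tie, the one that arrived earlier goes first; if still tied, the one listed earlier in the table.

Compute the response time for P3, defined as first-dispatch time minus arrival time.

14

Schedule: | P2 0-2 | P5 2-7 | P1 7-14 | P3 14-21 | P4 21-34 | P6 34-49 |
Completion: P1=14  P2=2  P3=21  P4=34  P5=7  P6=49
Turnaround (C−A): P1=14  P2=2  P3=21  P4=34  P5=7  P6=49
Response(P3) = first start − arrival = 14 − 0 = 14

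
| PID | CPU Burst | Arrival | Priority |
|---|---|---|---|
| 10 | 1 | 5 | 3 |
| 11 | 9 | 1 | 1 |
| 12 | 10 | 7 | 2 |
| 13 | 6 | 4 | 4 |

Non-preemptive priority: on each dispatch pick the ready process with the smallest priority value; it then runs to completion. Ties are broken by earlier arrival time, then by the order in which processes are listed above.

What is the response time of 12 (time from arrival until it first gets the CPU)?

Gantt: | idle 0-1 | 11 1-10 | 12 10-20 | 10 20-21 | 13 21-27 |
Completion: 10=21  11=10  12=20  13=27
Turnaround (C−A): 10=16  11=9  12=13  13=23
Response(12) = first start − arrival = 10 − 7 = 3

3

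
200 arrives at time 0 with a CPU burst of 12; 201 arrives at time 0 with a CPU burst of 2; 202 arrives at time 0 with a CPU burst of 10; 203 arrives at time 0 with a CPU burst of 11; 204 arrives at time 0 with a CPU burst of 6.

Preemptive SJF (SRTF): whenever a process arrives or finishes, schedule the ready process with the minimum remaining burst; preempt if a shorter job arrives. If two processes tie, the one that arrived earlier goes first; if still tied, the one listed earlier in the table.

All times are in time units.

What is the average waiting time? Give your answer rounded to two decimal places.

11.40

Timeline: | 201 0-2 | 204 2-8 | 202 8-18 | 203 18-29 | 200 29-41 |
Completion: 200=41  201=2  202=18  203=29  204=8
Waiting times: 200=29, 201=0, 202=8, 203=18, 204=2
Average waiting = (29+0+8+18+2) / 5 = 57/5 = 11.40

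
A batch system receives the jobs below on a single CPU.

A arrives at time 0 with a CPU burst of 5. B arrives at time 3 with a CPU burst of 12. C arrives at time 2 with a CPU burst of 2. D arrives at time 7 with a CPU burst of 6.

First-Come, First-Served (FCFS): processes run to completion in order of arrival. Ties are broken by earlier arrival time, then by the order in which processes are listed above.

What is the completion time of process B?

Schedule: | A 0-5 | C 5-7 | B 7-19 | D 19-25 |
Completion: A=5  B=19  C=7  D=25
Turnaround (C−A): A=5  B=16  C=5  D=18

19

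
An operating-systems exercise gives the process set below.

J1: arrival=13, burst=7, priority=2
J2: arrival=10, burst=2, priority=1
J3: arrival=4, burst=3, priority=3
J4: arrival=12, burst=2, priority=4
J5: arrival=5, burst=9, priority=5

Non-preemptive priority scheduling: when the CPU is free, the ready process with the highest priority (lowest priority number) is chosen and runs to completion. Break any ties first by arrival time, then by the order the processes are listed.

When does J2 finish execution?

Schedule: | idle 0-4 | J3 4-7 | J5 7-16 | J2 16-18 | J1 18-25 | J4 25-27 |
Completion: J1=25  J2=18  J3=7  J4=27  J5=16
Turnaround (C−A): J1=12  J2=8  J3=3  J4=15  J5=11

18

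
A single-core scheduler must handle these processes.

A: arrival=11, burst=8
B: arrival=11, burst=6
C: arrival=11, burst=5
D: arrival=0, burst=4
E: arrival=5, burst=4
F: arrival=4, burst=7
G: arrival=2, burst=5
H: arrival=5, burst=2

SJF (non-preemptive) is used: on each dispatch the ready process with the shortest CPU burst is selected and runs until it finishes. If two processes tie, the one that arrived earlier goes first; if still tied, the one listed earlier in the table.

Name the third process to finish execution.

Timeline: | D 0-4 | G 4-9 | H 9-11 | E 11-15 | C 15-20 | B 20-26 | F 26-33 | A 33-41 |
Completion: A=41  B=26  C=20  D=4  E=15  F=33  G=9  H=11
Finish order: D → G → H → E → C → B → F → A

H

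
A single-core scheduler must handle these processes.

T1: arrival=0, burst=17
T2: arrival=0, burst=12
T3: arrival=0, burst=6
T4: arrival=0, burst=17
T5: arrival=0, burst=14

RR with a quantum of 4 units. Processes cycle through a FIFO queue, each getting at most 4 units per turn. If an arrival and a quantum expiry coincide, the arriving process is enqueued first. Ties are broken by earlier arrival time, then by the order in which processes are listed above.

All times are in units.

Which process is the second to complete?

Timeline: | T1 0-4 | T2 4-8 | T3 8-12 | T4 12-16 | T5 16-20 | T1 20-24 | T2 24-28 | T3 28-30 | T4 30-34 | T5 34-38 | T1 38-42 | T2 42-46 | T4 46-50 | T5 50-54 | T1 54-58 | T4 58-62 | T5 62-64 | T1 64-65 | T4 65-66 |
Completion: T1=65  T2=46  T3=30  T4=66  T5=64
Turnaround (C−A): T1=65  T2=46  T3=30  T4=66  T5=64
Finish order: T3 → T2 → T5 → T1 → T4

T2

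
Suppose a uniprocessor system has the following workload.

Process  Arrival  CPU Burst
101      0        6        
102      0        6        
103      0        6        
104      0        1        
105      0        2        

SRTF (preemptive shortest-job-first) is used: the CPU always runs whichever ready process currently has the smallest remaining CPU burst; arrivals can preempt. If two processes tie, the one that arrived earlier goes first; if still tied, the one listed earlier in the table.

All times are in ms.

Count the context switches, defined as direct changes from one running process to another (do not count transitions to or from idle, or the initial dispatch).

4

Schedule: | 104 0-1 | 105 1-3 | 101 3-9 | 102 9-15 | 103 15-21 |
Completion: 101=9  102=15  103=21  104=1  105=3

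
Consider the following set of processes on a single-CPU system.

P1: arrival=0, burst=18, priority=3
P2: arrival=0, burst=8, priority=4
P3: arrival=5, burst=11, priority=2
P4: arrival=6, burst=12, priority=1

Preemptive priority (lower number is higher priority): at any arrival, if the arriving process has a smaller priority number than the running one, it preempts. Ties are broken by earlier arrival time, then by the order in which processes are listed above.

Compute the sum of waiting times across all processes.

76

Gantt: | P1 0-5 | P3 5-6 | P4 6-18 | P3 18-28 | P1 28-41 | P2 41-49 |
Completion: P1=41  P2=49  P3=28  P4=18
Turnaround (C−A): P1=41  P2=49  P3=23  P4=12
Waiting = turnaround − burst: P1=23, P2=41, P3=12, P4=0
Total waiting = 23 + 41 + 12 + 0 = 76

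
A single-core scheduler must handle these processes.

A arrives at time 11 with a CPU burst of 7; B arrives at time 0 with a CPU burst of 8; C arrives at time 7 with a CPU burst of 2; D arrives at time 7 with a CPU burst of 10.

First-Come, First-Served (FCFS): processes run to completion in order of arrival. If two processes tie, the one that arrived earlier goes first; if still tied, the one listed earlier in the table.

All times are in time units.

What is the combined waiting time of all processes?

Schedule: | B 0-8 | C 8-10 | D 10-20 | A 20-27 |
Completion: A=27  B=8  C=10  D=20
Waiting = turnaround − burst: A=9, B=0, C=1, D=3
Total waiting = 9 + 0 + 1 + 3 = 13

13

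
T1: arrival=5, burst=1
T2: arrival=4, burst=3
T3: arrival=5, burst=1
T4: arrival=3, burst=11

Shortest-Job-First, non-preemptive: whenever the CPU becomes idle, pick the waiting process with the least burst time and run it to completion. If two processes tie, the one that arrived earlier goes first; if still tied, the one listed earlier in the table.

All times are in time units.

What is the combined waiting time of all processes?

Schedule: | idle 0-3 | T4 3-14 | T1 14-15 | T3 15-16 | T2 16-19 |
Completion: T1=15  T2=19  T3=16  T4=14
Turnaround (C−A): T1=10  T2=15  T3=11  T4=11
Waiting = turnaround − burst: T1=9, T2=12, T3=10, T4=0
Total waiting = 9 + 12 + 10 + 0 = 31

31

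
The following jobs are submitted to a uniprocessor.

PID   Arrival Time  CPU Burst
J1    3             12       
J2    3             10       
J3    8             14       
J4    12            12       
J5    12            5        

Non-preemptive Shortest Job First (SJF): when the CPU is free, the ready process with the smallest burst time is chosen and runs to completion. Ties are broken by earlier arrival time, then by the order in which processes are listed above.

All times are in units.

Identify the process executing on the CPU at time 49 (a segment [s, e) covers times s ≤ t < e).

J3

Gantt: | idle 0-3 | J2 3-13 | J5 13-18 | J1 18-30 | J4 30-42 | J3 42-56 |
Completion: J1=30  J2=13  J3=56  J4=42  J5=18
Turnaround (C−A): J1=27  J2=10  J3=48  J4=30  J5=6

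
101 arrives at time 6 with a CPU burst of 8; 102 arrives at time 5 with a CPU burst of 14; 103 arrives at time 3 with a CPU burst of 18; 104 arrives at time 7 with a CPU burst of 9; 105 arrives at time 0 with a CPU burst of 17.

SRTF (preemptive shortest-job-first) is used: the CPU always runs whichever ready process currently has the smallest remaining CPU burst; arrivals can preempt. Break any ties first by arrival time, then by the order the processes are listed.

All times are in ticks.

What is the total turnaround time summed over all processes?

Gantt: | 105 0-6 | 101 6-14 | 104 14-23 | 105 23-34 | 102 34-48 | 103 48-66 |
Completion: 101=14  102=48  103=66  104=23  105=34
Turnaround = completion − arrival: 101=8, 102=43, 103=63, 104=16, 105=34
Total turnaround = 8 + 43 + 63 + 16 + 34 = 164

164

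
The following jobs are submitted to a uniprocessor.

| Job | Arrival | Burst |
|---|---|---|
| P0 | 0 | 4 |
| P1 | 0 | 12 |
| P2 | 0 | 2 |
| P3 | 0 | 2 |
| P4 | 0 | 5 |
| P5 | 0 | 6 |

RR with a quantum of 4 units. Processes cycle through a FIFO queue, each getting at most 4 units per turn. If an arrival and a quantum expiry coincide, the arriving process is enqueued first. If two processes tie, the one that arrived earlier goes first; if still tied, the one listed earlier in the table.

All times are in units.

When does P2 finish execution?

Schedule: | P0 0-4 | P1 4-8 | P2 8-10 | P3 10-12 | P4 12-16 | P5 16-20 | P1 20-24 | P4 24-25 | P5 25-27 | P1 27-31 |
Completion: P0=4  P1=31  P2=10  P3=12  P4=25  P5=27
Turnaround (C−A): P0=4  P1=31  P2=10  P3=12  P4=25  P5=27

10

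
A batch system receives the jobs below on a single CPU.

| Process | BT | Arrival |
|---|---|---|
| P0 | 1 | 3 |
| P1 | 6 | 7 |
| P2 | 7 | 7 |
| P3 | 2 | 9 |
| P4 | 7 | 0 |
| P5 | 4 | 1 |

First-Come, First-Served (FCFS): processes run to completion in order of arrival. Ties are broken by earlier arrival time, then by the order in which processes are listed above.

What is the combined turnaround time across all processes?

Schedule: | P4 0-7 | P5 7-11 | P0 11-12 | P1 12-18 | P2 18-25 | P3 25-27 |
Completion: P0=12  P1=18  P2=25  P3=27  P4=7  P5=11
Turnaround (C−A): P0=9  P1=11  P2=18  P3=18  P4=7  P5=10
Turnaround = completion − arrival: P0=9, P1=11, P2=18, P3=18, P4=7, P5=10
Total turnaround = 9 + 11 + 18 + 18 + 7 + 10 = 73

73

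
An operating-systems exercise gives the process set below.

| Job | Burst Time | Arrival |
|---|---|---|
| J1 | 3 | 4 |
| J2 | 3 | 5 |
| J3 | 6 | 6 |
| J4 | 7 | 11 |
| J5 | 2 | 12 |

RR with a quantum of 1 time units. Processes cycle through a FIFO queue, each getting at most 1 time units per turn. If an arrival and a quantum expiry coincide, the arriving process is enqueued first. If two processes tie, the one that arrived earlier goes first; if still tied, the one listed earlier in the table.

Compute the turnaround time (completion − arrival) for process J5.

6

Gantt: | idle 0-4 | J1 4-5 | J2 5-6 | J1 6-7 | J3 7-8 | J2 8-9 | J1 9-10 | J3 10-11 | J2 11-12 | J4 12-13 | J3 13-14 | J5 14-15 | J4 15-16 | J3 16-17 | J5 17-18 | J4 18-19 | J3 19-20 | J4 20-21 | J3 21-22 | J4 22-25 |
Completion: J1=10  J2=12  J3=22  J4=25  J5=18
Turnaround(J5) = completion − arrival = 18 − 12 = 6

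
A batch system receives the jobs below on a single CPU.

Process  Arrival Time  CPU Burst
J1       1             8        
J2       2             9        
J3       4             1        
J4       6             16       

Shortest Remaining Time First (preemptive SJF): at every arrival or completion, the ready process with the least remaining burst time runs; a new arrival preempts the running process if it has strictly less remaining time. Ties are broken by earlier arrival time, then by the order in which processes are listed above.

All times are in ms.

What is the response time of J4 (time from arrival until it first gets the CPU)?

13

Schedule: | idle 0-1 | J1 1-4 | J3 4-5 | J1 5-10 | J2 10-19 | J4 19-35 |
Completion: J1=10  J2=19  J3=5  J4=35
Turnaround (C−A): J1=9  J2=17  J3=1  J4=29
Response(J4) = first start − arrival = 19 − 6 = 13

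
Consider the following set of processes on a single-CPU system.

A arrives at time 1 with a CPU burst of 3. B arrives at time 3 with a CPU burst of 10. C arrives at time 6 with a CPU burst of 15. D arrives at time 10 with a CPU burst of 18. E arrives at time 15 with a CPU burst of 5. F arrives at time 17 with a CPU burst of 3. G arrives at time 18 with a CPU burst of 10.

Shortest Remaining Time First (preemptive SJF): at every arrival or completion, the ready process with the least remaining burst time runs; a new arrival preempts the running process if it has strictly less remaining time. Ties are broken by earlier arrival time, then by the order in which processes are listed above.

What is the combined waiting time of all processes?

72

Timeline: | idle 0-1 | A 1-4 | B 4-14 | C 14-15 | E 15-20 | F 20-23 | G 23-33 | C 33-47 | D 47-65 |
Completion: A=4  B=14  C=47  D=65  E=20  F=23  G=33
Waiting = turnaround − burst: A=0, B=1, C=26, D=37, E=0, F=3, G=5
Total waiting = 0 + 1 + 26 + 37 + 0 + 3 + 5 = 72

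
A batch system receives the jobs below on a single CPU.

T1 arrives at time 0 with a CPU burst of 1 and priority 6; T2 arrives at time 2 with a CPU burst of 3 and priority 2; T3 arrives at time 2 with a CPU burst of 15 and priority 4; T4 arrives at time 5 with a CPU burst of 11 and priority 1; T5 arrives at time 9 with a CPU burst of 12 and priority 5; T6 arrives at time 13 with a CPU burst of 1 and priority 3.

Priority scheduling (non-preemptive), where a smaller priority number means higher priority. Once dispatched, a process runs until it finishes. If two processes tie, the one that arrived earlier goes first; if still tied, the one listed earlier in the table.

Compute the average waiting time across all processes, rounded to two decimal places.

6.83

Schedule: | T1 0-1 | idle 1-2 | T2 2-5 | T4 5-16 | T6 16-17 | T3 17-32 | T5 32-44 |
Completion: T1=1  T2=5  T3=32  T4=16  T5=44  T6=17
Waiting times: T1=0, T2=0, T3=15, T4=0, T5=23, T6=3
Average waiting = (0+0+15+0+23+3) / 6 = 41/6 = 6.83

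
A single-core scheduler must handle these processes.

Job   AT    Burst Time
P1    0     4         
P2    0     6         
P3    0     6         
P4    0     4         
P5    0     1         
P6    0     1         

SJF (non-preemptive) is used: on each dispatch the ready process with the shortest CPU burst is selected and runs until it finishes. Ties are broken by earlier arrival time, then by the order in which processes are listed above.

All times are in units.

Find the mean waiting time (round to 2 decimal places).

5.83

Timeline: | P5 0-1 | P6 1-2 | P1 2-6 | P4 6-10 | P2 10-16 | P3 16-22 |
Completion: P1=6  P2=16  P3=22  P4=10  P5=1  P6=2
Waiting times: P1=2, P2=10, P3=16, P4=6, P5=0, P6=1
Average waiting = (2+10+16+6+0+1) / 6 = 35/6 = 5.83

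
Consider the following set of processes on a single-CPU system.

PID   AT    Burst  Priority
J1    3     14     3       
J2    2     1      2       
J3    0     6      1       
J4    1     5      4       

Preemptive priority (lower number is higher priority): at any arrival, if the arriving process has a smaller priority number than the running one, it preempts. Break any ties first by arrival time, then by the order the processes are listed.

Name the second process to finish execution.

J2

Schedule: | J3 0-6 | J2 6-7 | J1 7-21 | J4 21-26 |
Completion: J1=21  J2=7  J3=6  J4=26
Turnaround (C−A): J1=18  J2=5  J3=6  J4=25
Finish order: J3 → J2 → J1 → J4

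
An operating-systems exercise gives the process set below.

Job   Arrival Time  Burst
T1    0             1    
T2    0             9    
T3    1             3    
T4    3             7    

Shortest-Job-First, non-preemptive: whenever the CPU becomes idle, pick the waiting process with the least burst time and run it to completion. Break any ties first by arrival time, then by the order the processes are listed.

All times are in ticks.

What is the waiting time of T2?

11

Gantt: | T1 0-1 | T3 1-4 | T4 4-11 | T2 11-20 |
Completion: T1=1  T2=20  T3=4  T4=11
Turnaround (C−A): T1=1  T2=20  T3=3  T4=8
Waiting(T2) = turnaround − burst = 20 − 9 = 11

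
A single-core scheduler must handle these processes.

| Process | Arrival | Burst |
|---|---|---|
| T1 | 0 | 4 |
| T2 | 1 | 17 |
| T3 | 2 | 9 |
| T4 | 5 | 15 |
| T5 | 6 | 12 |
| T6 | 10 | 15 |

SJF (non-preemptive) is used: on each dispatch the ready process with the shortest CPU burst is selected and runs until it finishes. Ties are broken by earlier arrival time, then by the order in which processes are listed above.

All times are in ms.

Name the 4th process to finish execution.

T4

Timeline: | T1 0-4 | T3 4-13 | T5 13-25 | T4 25-40 | T6 40-55 | T2 55-72 |
Completion: T1=4  T2=72  T3=13  T4=40  T5=25  T6=55
Turnaround (C−A): T1=4  T2=71  T3=11  T4=35  T5=19  T6=45
Finish order: T1 → T3 → T5 → T4 → T6 → T2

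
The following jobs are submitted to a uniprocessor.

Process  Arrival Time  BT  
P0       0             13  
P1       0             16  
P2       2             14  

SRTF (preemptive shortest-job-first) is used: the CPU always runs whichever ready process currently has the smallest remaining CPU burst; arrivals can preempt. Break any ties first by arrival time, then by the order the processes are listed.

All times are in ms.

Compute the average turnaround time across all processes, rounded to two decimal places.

Schedule: | P0 0-13 | P2 13-27 | P1 27-43 |
Completion: P0=13  P1=43  P2=27
Turnaround (C−A): P0=13  P1=43  P2=25
Turnaround times: P0=13, P1=43, P2=25
Average turnaround = (13+43+25) / 3 = 81/3 = 27.00

27.00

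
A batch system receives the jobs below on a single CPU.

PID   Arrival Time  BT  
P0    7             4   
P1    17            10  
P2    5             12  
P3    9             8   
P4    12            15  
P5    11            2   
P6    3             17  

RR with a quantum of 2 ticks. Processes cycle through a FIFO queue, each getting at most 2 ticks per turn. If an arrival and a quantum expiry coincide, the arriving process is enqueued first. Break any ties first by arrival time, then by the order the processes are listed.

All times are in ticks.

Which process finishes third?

Timeline: | idle 0-3 | P6 3-5 | P2 5-7 | P6 7-9 | P0 9-11 | P2 11-13 | P3 13-15 | P6 15-17 | P5 17-19 | P0 19-21 | P4 21-23 | P2 23-25 | P3 25-27 | P1 27-29 | P6 29-31 | P4 31-33 | P2 33-35 | P3 35-37 | P1 37-39 | P6 39-41 | P4 41-43 | P2 43-45 | P3 45-47 | P1 47-49 | P6 49-51 | P4 51-53 | P2 53-55 | P1 55-57 | P6 57-59 | P4 59-61 | P1 61-63 | P6 63-65 | P4 65-67 | P6 67-68 | P4 68-71 |
Completion: P0=21  P1=63  P2=55  P3=47  P4=71  P5=19  P6=68
Finish order: P5 → P0 → P3 → P2 → P1 → P6 → P4

P3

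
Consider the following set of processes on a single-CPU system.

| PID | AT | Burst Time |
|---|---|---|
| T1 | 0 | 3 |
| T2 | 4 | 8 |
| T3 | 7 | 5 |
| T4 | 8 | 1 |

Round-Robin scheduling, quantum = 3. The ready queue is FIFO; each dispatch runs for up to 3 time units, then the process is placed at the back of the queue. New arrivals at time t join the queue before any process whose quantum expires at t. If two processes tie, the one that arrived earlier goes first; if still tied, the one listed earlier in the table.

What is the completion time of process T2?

Timeline: | T1 0-3 | idle 3-4 | T2 4-7 | T3 7-10 | T2 10-13 | T4 13-14 | T3 14-16 | T2 16-18 |
Completion: T1=3  T2=18  T3=16  T4=14
Turnaround (C−A): T1=3  T2=14  T3=9  T4=6

18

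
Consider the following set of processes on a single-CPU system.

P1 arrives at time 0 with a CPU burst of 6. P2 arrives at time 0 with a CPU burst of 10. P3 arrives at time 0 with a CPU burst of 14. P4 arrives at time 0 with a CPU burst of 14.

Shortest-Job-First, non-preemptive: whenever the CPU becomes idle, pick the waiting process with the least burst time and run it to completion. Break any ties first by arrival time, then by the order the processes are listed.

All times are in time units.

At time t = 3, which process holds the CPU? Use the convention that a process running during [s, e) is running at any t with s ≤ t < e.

P1

Timeline: | P1 0-6 | P2 6-16 | P3 16-30 | P4 30-44 |
Completion: P1=6  P2=16  P3=30  P4=44
Turnaround (C−A): P1=6  P2=16  P3=30  P4=44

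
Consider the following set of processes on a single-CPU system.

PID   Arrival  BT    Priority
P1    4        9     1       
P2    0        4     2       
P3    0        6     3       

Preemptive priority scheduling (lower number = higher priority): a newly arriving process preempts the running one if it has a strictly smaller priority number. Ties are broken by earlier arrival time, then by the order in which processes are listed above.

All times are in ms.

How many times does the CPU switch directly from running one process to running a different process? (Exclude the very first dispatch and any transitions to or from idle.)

Schedule: | P2 0-4 | P1 4-13 | P3 13-19 |
Completion: P1=13  P2=4  P3=19
Turnaround (C−A): P1=9  P2=4  P3=19

2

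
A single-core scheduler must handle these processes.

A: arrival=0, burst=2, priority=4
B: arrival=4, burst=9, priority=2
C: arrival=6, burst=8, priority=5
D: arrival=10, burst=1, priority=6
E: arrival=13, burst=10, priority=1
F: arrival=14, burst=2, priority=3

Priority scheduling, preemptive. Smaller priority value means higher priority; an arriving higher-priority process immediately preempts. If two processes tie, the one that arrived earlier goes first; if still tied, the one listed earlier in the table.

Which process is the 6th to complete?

D

Timeline: | A 0-2 | idle 2-4 | B 4-13 | E 13-23 | F 23-25 | C 25-33 | D 33-34 |
Completion: A=2  B=13  C=33  D=34  E=23  F=25
Turnaround (C−A): A=2  B=9  C=27  D=24  E=10  F=11
Finish order: A → B → E → F → C → D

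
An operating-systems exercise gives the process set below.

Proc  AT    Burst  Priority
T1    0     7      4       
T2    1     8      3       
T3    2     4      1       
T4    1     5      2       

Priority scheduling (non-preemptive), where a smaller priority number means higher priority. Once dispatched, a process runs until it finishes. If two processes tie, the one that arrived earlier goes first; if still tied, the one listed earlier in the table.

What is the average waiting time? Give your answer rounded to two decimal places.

Schedule: | T1 0-7 | T3 7-11 | T4 11-16 | T2 16-24 |
Completion: T1=7  T2=24  T3=11  T4=16
Turnaround (C−A): T1=7  T2=23  T3=9  T4=15
Waiting times: T1=0, T2=15, T3=5, T4=10
Average waiting = (0+15+5+10) / 4 = 30/4 = 7.50

7.50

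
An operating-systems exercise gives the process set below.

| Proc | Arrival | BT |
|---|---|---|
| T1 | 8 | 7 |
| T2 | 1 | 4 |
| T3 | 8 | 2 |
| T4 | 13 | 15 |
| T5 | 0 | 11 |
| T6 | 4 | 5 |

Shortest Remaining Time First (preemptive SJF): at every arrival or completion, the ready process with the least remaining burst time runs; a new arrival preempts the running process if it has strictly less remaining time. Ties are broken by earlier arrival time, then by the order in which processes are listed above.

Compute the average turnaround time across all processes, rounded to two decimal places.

Gantt: | T5 0-1 | T2 1-5 | T6 5-10 | T3 10-12 | T1 12-19 | T5 19-29 | T4 29-44 |
Completion: T1=19  T2=5  T3=12  T4=44  T5=29  T6=10
Turnaround (C−A): T1=11  T2=4  T3=4  T4=31  T5=29  T6=6
Turnaround times: T1=11, T2=4, T3=4, T4=31, T5=29, T6=6
Average turnaround = (11+4+4+31+29+6) / 6 = 85/6 = 14.17

14.17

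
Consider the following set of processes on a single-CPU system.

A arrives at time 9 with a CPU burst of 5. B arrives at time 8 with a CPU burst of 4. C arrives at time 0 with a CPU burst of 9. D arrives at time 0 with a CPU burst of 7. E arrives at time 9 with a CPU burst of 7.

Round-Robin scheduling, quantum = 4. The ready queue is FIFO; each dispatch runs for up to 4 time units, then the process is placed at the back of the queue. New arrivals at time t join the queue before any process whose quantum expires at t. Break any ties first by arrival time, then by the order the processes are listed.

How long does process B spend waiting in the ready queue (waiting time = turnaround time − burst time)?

4

Timeline: | C 0-4 | D 4-8 | C 8-12 | B 12-16 | D 16-19 | A 19-23 | E 23-27 | C 27-28 | A 28-29 | E 29-32 |
Completion: A=29  B=16  C=28  D=19  E=32
Turnaround (C−A): A=20  B=8  C=28  D=19  E=23
Waiting(B) = turnaround − burst = 8 − 4 = 4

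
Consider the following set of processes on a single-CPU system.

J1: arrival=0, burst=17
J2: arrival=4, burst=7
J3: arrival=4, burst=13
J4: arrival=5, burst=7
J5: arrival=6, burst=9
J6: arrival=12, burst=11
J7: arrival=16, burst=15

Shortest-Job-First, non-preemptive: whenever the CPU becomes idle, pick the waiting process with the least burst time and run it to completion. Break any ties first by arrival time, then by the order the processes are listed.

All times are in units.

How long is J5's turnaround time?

34

Schedule: | J1 0-17 | J2 17-24 | J4 24-31 | J5 31-40 | J6 40-51 | J3 51-64 | J7 64-79 |
Completion: J1=17  J2=24  J3=64  J4=31  J5=40  J6=51  J7=79
Turnaround (C−A): J1=17  J2=20  J3=60  J4=26  J5=34  J6=39  J7=63
Turnaround(J5) = completion − arrival = 40 − 6 = 34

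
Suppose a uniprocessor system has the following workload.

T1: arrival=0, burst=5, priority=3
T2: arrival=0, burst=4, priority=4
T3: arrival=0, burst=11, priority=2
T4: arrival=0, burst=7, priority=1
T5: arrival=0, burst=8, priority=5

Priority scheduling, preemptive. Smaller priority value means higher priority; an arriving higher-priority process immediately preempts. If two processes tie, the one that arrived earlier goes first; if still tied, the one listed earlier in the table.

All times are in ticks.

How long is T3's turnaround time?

18

Gantt: | T4 0-7 | T3 7-18 | T1 18-23 | T2 23-27 | T5 27-35 |
Completion: T1=23  T2=27  T3=18  T4=7  T5=35
Turnaround (C−A): T1=23  T2=27  T3=18  T4=7  T5=35
Turnaround(T3) = completion − arrival = 18 − 0 = 18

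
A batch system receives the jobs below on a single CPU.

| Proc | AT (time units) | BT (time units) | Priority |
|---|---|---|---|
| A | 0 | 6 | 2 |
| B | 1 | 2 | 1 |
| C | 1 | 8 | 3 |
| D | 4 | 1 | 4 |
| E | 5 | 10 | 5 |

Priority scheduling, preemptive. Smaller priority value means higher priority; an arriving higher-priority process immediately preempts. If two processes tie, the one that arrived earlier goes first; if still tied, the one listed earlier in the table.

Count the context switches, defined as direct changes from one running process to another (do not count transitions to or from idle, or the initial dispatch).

Gantt: | A 0-1 | B 1-3 | A 3-8 | C 8-16 | D 16-17 | E 17-27 |
Completion: A=8  B=3  C=16  D=17  E=27
Turnaround (C−A): A=8  B=2  C=15  D=13  E=22

5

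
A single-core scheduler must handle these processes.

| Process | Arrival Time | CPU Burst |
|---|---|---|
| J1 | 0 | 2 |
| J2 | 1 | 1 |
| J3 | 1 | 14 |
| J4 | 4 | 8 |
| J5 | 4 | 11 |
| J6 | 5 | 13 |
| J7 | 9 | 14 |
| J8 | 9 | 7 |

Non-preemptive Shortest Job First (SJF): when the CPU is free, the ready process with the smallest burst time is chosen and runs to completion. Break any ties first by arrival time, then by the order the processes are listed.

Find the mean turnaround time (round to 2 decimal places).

26.75

Gantt: | J1 0-2 | J2 2-3 | J3 3-17 | J8 17-24 | J4 24-32 | J5 32-43 | J6 43-56 | J7 56-70 |
Completion: J1=2  J2=3  J3=17  J4=32  J5=43  J6=56  J7=70  J8=24
Turnaround (C−A): J1=2  J2=2  J3=16  J4=28  J5=39  J6=51  J7=61  J8=15
Turnaround times: J1=2, J2=2, J3=16, J4=28, J5=39, J6=51, J7=61, J8=15
Average turnaround = (2+2+16+28+39+51+61+15) / 8 = 214/8 = 26.75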